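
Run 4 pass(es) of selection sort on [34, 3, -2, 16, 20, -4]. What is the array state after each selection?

Pass 1: Select minimum -4 at index 5, swap -> [-4, 3, -2, 16, 20, 34]
Pass 2: Select minimum -2 at index 2, swap -> [-4, -2, 3, 16, 20, 34]
Pass 3: Select minimum 3 at index 2, swap -> [-4, -2, 3, 16, 20, 34]
Pass 4: Select minimum 16 at index 3, swap -> [-4, -2, 3, 16, 20, 34]


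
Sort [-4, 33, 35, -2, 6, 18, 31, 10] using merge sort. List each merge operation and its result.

Divide and conquer:
  Merge [-4] + [33] -> [-4, 33]
  Merge [35] + [-2] -> [-2, 35]
  Merge [-4, 33] + [-2, 35] -> [-4, -2, 33, 35]
  Merge [6] + [18] -> [6, 18]
  Merge [31] + [10] -> [10, 31]
  Merge [6, 18] + [10, 31] -> [6, 10, 18, 31]
  Merge [-4, -2, 33, 35] + [6, 10, 18, 31] -> [-4, -2, 6, 10, 18, 31, 33, 35]


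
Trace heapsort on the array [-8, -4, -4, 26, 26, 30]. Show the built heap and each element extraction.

Build heap: [30, 26, -4, -4, 26, -8]
Extract 30: [26, 26, -4, -4, -8, 30]
Extract 26: [26, -4, -4, -8, 26, 30]
Extract 26: [-4, -8, -4, 26, 26, 30]
Extract -4: [-4, -8, -4, 26, 26, 30]
Extract -4: [-8, -4, -4, 26, 26, 30]


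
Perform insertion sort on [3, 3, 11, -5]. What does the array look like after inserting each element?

First element 3 is already 'sorted'
Insert 3: shifted 0 elements -> [3, 3, 11, -5]
Insert 11: shifted 0 elements -> [3, 3, 11, -5]
Insert -5: shifted 3 elements -> [-5, 3, 3, 11]


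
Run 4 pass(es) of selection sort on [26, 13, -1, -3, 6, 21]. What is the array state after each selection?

Pass 1: Select minimum -3 at index 3, swap -> [-3, 13, -1, 26, 6, 21]
Pass 2: Select minimum -1 at index 2, swap -> [-3, -1, 13, 26, 6, 21]
Pass 3: Select minimum 6 at index 4, swap -> [-3, -1, 6, 26, 13, 21]
Pass 4: Select minimum 13 at index 4, swap -> [-3, -1, 6, 13, 26, 21]


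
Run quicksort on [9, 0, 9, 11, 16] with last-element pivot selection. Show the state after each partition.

Partition 1: pivot=16 at index 4 -> [9, 0, 9, 11, 16]
Partition 2: pivot=11 at index 3 -> [9, 0, 9, 11, 16]
Partition 3: pivot=9 at index 2 -> [9, 0, 9, 11, 16]
Partition 4: pivot=0 at index 0 -> [0, 9, 9, 11, 16]


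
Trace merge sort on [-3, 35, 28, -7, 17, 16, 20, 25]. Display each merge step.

Divide and conquer:
  Merge [-3] + [35] -> [-3, 35]
  Merge [28] + [-7] -> [-7, 28]
  Merge [-3, 35] + [-7, 28] -> [-7, -3, 28, 35]
  Merge [17] + [16] -> [16, 17]
  Merge [20] + [25] -> [20, 25]
  Merge [16, 17] + [20, 25] -> [16, 17, 20, 25]
  Merge [-7, -3, 28, 35] + [16, 17, 20, 25] -> [-7, -3, 16, 17, 20, 25, 28, 35]


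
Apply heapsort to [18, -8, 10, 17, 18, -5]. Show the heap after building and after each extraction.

Build heap: [18, 18, 10, 17, -8, -5]
Extract 18: [18, 17, 10, -5, -8, 18]
Extract 18: [17, -5, 10, -8, 18, 18]
Extract 17: [10, -5, -8, 17, 18, 18]
Extract 10: [-5, -8, 10, 17, 18, 18]
Extract -5: [-8, -5, 10, 17, 18, 18]


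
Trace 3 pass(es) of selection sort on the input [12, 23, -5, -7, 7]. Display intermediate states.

Pass 1: Select minimum -7 at index 3, swap -> [-7, 23, -5, 12, 7]
Pass 2: Select minimum -5 at index 2, swap -> [-7, -5, 23, 12, 7]
Pass 3: Select minimum 7 at index 4, swap -> [-7, -5, 7, 12, 23]


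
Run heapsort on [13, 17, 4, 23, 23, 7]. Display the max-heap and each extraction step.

Build heap: [23, 23, 7, 17, 13, 4]
Extract 23: [23, 17, 7, 4, 13, 23]
Extract 23: [17, 13, 7, 4, 23, 23]
Extract 17: [13, 4, 7, 17, 23, 23]
Extract 13: [7, 4, 13, 17, 23, 23]
Extract 7: [4, 7, 13, 17, 23, 23]


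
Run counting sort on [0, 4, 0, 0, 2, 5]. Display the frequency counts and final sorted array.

Count array: [3, 0, 1, 0, 1, 1]
(count[i] = number of elements equal to i)
Cumulative count: [3, 3, 4, 4, 5, 6]
Sorted: [0, 0, 0, 2, 4, 5]


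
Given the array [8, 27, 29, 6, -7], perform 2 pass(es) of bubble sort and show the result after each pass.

After pass 1: [8, 27, 6, -7, 29] (2 swaps)
After pass 2: [8, 6, -7, 27, 29] (2 swaps)
Total swaps: 4


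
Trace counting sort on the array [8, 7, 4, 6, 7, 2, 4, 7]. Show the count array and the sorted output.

Count array: [0, 0, 1, 0, 2, 0, 1, 3, 1]
(count[i] = number of elements equal to i)
Cumulative count: [0, 0, 1, 1, 3, 3, 4, 7, 8]
Sorted: [2, 4, 4, 6, 7, 7, 7, 8]


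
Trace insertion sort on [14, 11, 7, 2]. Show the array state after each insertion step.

First element 14 is already 'sorted'
Insert 11: shifted 1 elements -> [11, 14, 7, 2]
Insert 7: shifted 2 elements -> [7, 11, 14, 2]
Insert 2: shifted 3 elements -> [2, 7, 11, 14]


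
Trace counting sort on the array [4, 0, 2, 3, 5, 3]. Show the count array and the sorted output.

Count array: [1, 0, 1, 2, 1, 1]
(count[i] = number of elements equal to i)
Cumulative count: [1, 1, 2, 4, 5, 6]
Sorted: [0, 2, 3, 3, 4, 5]


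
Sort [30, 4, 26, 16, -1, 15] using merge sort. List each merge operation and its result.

Divide and conquer:
  Merge [4] + [26] -> [4, 26]
  Merge [30] + [4, 26] -> [4, 26, 30]
  Merge [-1] + [15] -> [-1, 15]
  Merge [16] + [-1, 15] -> [-1, 15, 16]
  Merge [4, 26, 30] + [-1, 15, 16] -> [-1, 4, 15, 16, 26, 30]


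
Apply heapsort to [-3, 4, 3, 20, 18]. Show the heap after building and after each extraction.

Build heap: [20, 18, 3, 4, -3]
Extract 20: [18, 4, 3, -3, 20]
Extract 18: [4, -3, 3, 18, 20]
Extract 4: [3, -3, 4, 18, 20]
Extract 3: [-3, 3, 4, 18, 20]


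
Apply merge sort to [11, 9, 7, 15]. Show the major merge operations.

Divide and conquer:
  Merge [11] + [9] -> [9, 11]
  Merge [7] + [15] -> [7, 15]
  Merge [9, 11] + [7, 15] -> [7, 9, 11, 15]


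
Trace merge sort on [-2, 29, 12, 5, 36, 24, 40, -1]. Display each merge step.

Divide and conquer:
  Merge [-2] + [29] -> [-2, 29]
  Merge [12] + [5] -> [5, 12]
  Merge [-2, 29] + [5, 12] -> [-2, 5, 12, 29]
  Merge [36] + [24] -> [24, 36]
  Merge [40] + [-1] -> [-1, 40]
  Merge [24, 36] + [-1, 40] -> [-1, 24, 36, 40]
  Merge [-2, 5, 12, 29] + [-1, 24, 36, 40] -> [-2, -1, 5, 12, 24, 29, 36, 40]


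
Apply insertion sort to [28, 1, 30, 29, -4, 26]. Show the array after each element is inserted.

First element 28 is already 'sorted'
Insert 1: shifted 1 elements -> [1, 28, 30, 29, -4, 26]
Insert 30: shifted 0 elements -> [1, 28, 30, 29, -4, 26]
Insert 29: shifted 1 elements -> [1, 28, 29, 30, -4, 26]
Insert -4: shifted 4 elements -> [-4, 1, 28, 29, 30, 26]
Insert 26: shifted 3 elements -> [-4, 1, 26, 28, 29, 30]


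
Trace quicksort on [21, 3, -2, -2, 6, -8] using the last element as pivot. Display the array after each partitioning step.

Partition 1: pivot=-8 at index 0 -> [-8, 3, -2, -2, 6, 21]
Partition 2: pivot=21 at index 5 -> [-8, 3, -2, -2, 6, 21]
Partition 3: pivot=6 at index 4 -> [-8, 3, -2, -2, 6, 21]
Partition 4: pivot=-2 at index 2 -> [-8, -2, -2, 3, 6, 21]


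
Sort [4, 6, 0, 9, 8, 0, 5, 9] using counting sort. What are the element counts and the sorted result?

Count array: [2, 0, 0, 0, 1, 1, 1, 0, 1, 2]
(count[i] = number of elements equal to i)
Cumulative count: [2, 2, 2, 2, 3, 4, 5, 5, 6, 8]
Sorted: [0, 0, 4, 5, 6, 8, 9, 9]


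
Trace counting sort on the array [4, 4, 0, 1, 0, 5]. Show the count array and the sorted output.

Count array: [2, 1, 0, 0, 2, 1]
(count[i] = number of elements equal to i)
Cumulative count: [2, 3, 3, 3, 5, 6]
Sorted: [0, 0, 1, 4, 4, 5]


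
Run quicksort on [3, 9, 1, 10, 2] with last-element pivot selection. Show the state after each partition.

Partition 1: pivot=2 at index 1 -> [1, 2, 3, 10, 9]
Partition 2: pivot=9 at index 3 -> [1, 2, 3, 9, 10]


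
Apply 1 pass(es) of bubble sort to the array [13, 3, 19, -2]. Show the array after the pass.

After pass 1: [3, 13, -2, 19] (2 swaps)
Total swaps: 2


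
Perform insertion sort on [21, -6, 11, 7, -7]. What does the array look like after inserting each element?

First element 21 is already 'sorted'
Insert -6: shifted 1 elements -> [-6, 21, 11, 7, -7]
Insert 11: shifted 1 elements -> [-6, 11, 21, 7, -7]
Insert 7: shifted 2 elements -> [-6, 7, 11, 21, -7]
Insert -7: shifted 4 elements -> [-7, -6, 7, 11, 21]


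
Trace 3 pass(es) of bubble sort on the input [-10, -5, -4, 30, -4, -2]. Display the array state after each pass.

After pass 1: [-10, -5, -4, -4, -2, 30] (2 swaps)
After pass 2: [-10, -5, -4, -4, -2, 30] (0 swaps)
After pass 3: [-10, -5, -4, -4, -2, 30] (0 swaps)
Total swaps: 2


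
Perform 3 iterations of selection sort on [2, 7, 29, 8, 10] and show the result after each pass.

Pass 1: Select minimum 2 at index 0, swap -> [2, 7, 29, 8, 10]
Pass 2: Select minimum 7 at index 1, swap -> [2, 7, 29, 8, 10]
Pass 3: Select minimum 8 at index 3, swap -> [2, 7, 8, 29, 10]


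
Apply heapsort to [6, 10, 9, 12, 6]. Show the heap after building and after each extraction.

Build heap: [12, 10, 9, 6, 6]
Extract 12: [10, 6, 9, 6, 12]
Extract 10: [9, 6, 6, 10, 12]
Extract 9: [6, 6, 9, 10, 12]
Extract 6: [6, 6, 9, 10, 12]


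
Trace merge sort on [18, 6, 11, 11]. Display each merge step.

Divide and conquer:
  Merge [18] + [6] -> [6, 18]
  Merge [11] + [11] -> [11, 11]
  Merge [6, 18] + [11, 11] -> [6, 11, 11, 18]


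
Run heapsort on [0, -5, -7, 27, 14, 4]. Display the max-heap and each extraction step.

Build heap: [27, 14, 4, -5, 0, -7]
Extract 27: [14, 0, 4, -5, -7, 27]
Extract 14: [4, 0, -7, -5, 14, 27]
Extract 4: [0, -5, -7, 4, 14, 27]
Extract 0: [-5, -7, 0, 4, 14, 27]
Extract -5: [-7, -5, 0, 4, 14, 27]


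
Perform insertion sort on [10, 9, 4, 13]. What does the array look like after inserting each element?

First element 10 is already 'sorted'
Insert 9: shifted 1 elements -> [9, 10, 4, 13]
Insert 4: shifted 2 elements -> [4, 9, 10, 13]
Insert 13: shifted 0 elements -> [4, 9, 10, 13]


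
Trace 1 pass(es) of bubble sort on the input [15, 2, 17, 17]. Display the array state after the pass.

After pass 1: [2, 15, 17, 17] (1 swaps)
Total swaps: 1


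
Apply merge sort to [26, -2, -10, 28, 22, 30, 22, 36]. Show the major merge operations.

Divide and conquer:
  Merge [26] + [-2] -> [-2, 26]
  Merge [-10] + [28] -> [-10, 28]
  Merge [-2, 26] + [-10, 28] -> [-10, -2, 26, 28]
  Merge [22] + [30] -> [22, 30]
  Merge [22] + [36] -> [22, 36]
  Merge [22, 30] + [22, 36] -> [22, 22, 30, 36]
  Merge [-10, -2, 26, 28] + [22, 22, 30, 36] -> [-10, -2, 22, 22, 26, 28, 30, 36]


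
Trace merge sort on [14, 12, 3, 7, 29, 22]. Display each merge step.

Divide and conquer:
  Merge [12] + [3] -> [3, 12]
  Merge [14] + [3, 12] -> [3, 12, 14]
  Merge [29] + [22] -> [22, 29]
  Merge [7] + [22, 29] -> [7, 22, 29]
  Merge [3, 12, 14] + [7, 22, 29] -> [3, 7, 12, 14, 22, 29]


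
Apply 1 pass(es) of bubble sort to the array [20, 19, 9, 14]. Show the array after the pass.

After pass 1: [19, 9, 14, 20] (3 swaps)
Total swaps: 3


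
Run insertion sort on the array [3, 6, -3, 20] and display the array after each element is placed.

First element 3 is already 'sorted'
Insert 6: shifted 0 elements -> [3, 6, -3, 20]
Insert -3: shifted 2 elements -> [-3, 3, 6, 20]
Insert 20: shifted 0 elements -> [-3, 3, 6, 20]


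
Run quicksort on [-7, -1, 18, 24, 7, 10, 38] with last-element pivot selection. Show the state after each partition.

Partition 1: pivot=38 at index 6 -> [-7, -1, 18, 24, 7, 10, 38]
Partition 2: pivot=10 at index 3 -> [-7, -1, 7, 10, 18, 24, 38]
Partition 3: pivot=7 at index 2 -> [-7, -1, 7, 10, 18, 24, 38]
Partition 4: pivot=-1 at index 1 -> [-7, -1, 7, 10, 18, 24, 38]
Partition 5: pivot=24 at index 5 -> [-7, -1, 7, 10, 18, 24, 38]


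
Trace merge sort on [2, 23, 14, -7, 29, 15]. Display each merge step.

Divide and conquer:
  Merge [23] + [14] -> [14, 23]
  Merge [2] + [14, 23] -> [2, 14, 23]
  Merge [29] + [15] -> [15, 29]
  Merge [-7] + [15, 29] -> [-7, 15, 29]
  Merge [2, 14, 23] + [-7, 15, 29] -> [-7, 2, 14, 15, 23, 29]


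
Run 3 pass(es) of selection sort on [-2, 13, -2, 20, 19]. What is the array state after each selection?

Pass 1: Select minimum -2 at index 0, swap -> [-2, 13, -2, 20, 19]
Pass 2: Select minimum -2 at index 2, swap -> [-2, -2, 13, 20, 19]
Pass 3: Select minimum 13 at index 2, swap -> [-2, -2, 13, 20, 19]


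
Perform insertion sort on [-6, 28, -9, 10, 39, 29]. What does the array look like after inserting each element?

First element -6 is already 'sorted'
Insert 28: shifted 0 elements -> [-6, 28, -9, 10, 39, 29]
Insert -9: shifted 2 elements -> [-9, -6, 28, 10, 39, 29]
Insert 10: shifted 1 elements -> [-9, -6, 10, 28, 39, 29]
Insert 39: shifted 0 elements -> [-9, -6, 10, 28, 39, 29]
Insert 29: shifted 1 elements -> [-9, -6, 10, 28, 29, 39]


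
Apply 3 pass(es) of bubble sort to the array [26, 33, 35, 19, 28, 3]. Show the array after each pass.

After pass 1: [26, 33, 19, 28, 3, 35] (3 swaps)
After pass 2: [26, 19, 28, 3, 33, 35] (3 swaps)
After pass 3: [19, 26, 3, 28, 33, 35] (2 swaps)
Total swaps: 8


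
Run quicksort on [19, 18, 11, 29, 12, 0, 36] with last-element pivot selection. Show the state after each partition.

Partition 1: pivot=36 at index 6 -> [19, 18, 11, 29, 12, 0, 36]
Partition 2: pivot=0 at index 0 -> [0, 18, 11, 29, 12, 19, 36]
Partition 3: pivot=19 at index 4 -> [0, 18, 11, 12, 19, 29, 36]
Partition 4: pivot=12 at index 2 -> [0, 11, 12, 18, 19, 29, 36]


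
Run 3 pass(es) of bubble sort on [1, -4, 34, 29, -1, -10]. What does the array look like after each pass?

After pass 1: [-4, 1, 29, -1, -10, 34] (4 swaps)
After pass 2: [-4, 1, -1, -10, 29, 34] (2 swaps)
After pass 3: [-4, -1, -10, 1, 29, 34] (2 swaps)
Total swaps: 8


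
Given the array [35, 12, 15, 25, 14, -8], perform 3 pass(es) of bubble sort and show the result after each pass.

After pass 1: [12, 15, 25, 14, -8, 35] (5 swaps)
After pass 2: [12, 15, 14, -8, 25, 35] (2 swaps)
After pass 3: [12, 14, -8, 15, 25, 35] (2 swaps)
Total swaps: 9


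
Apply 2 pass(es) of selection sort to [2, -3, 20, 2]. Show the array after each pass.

Pass 1: Select minimum -3 at index 1, swap -> [-3, 2, 20, 2]
Pass 2: Select minimum 2 at index 1, swap -> [-3, 2, 20, 2]


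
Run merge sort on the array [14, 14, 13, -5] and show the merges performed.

Divide and conquer:
  Merge [14] + [14] -> [14, 14]
  Merge [13] + [-5] -> [-5, 13]
  Merge [14, 14] + [-5, 13] -> [-5, 13, 14, 14]


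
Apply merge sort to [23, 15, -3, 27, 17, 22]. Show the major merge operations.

Divide and conquer:
  Merge [15] + [-3] -> [-3, 15]
  Merge [23] + [-3, 15] -> [-3, 15, 23]
  Merge [17] + [22] -> [17, 22]
  Merge [27] + [17, 22] -> [17, 22, 27]
  Merge [-3, 15, 23] + [17, 22, 27] -> [-3, 15, 17, 22, 23, 27]


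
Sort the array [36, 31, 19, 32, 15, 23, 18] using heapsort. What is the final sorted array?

Build heap: [36, 32, 23, 31, 15, 19, 18]
Extract 36: [32, 31, 23, 18, 15, 19, 36]
Extract 32: [31, 19, 23, 18, 15, 32, 36]
Extract 31: [23, 19, 15, 18, 31, 32, 36]
Extract 23: [19, 18, 15, 23, 31, 32, 36]
Extract 19: [18, 15, 19, 23, 31, 32, 36]
Extract 18: [15, 18, 19, 23, 31, 32, 36]


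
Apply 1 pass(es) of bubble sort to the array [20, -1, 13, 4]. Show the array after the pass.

After pass 1: [-1, 13, 4, 20] (3 swaps)
Total swaps: 3


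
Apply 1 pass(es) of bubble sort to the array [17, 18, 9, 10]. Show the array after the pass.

After pass 1: [17, 9, 10, 18] (2 swaps)
Total swaps: 2


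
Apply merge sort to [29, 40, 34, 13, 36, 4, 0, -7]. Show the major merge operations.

Divide and conquer:
  Merge [29] + [40] -> [29, 40]
  Merge [34] + [13] -> [13, 34]
  Merge [29, 40] + [13, 34] -> [13, 29, 34, 40]
  Merge [36] + [4] -> [4, 36]
  Merge [0] + [-7] -> [-7, 0]
  Merge [4, 36] + [-7, 0] -> [-7, 0, 4, 36]
  Merge [13, 29, 34, 40] + [-7, 0, 4, 36] -> [-7, 0, 4, 13, 29, 34, 36, 40]


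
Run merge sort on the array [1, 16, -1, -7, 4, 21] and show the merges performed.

Divide and conquer:
  Merge [16] + [-1] -> [-1, 16]
  Merge [1] + [-1, 16] -> [-1, 1, 16]
  Merge [4] + [21] -> [4, 21]
  Merge [-7] + [4, 21] -> [-7, 4, 21]
  Merge [-1, 1, 16] + [-7, 4, 21] -> [-7, -1, 1, 4, 16, 21]


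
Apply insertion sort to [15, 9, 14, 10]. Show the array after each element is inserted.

First element 15 is already 'sorted'
Insert 9: shifted 1 elements -> [9, 15, 14, 10]
Insert 14: shifted 1 elements -> [9, 14, 15, 10]
Insert 10: shifted 2 elements -> [9, 10, 14, 15]


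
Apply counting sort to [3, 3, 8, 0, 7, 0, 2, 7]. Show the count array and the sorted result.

Count array: [2, 0, 1, 2, 0, 0, 0, 2, 1]
(count[i] = number of elements equal to i)
Cumulative count: [2, 2, 3, 5, 5, 5, 5, 7, 8]
Sorted: [0, 0, 2, 3, 3, 7, 7, 8]


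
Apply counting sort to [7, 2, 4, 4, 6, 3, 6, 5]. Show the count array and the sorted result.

Count array: [0, 0, 1, 1, 2, 1, 2, 1]
(count[i] = number of elements equal to i)
Cumulative count: [0, 0, 1, 2, 4, 5, 7, 8]
Sorted: [2, 3, 4, 4, 5, 6, 6, 7]


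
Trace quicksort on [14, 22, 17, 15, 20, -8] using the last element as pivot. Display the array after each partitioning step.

Partition 1: pivot=-8 at index 0 -> [-8, 22, 17, 15, 20, 14]
Partition 2: pivot=14 at index 1 -> [-8, 14, 17, 15, 20, 22]
Partition 3: pivot=22 at index 5 -> [-8, 14, 17, 15, 20, 22]
Partition 4: pivot=20 at index 4 -> [-8, 14, 17, 15, 20, 22]
Partition 5: pivot=15 at index 2 -> [-8, 14, 15, 17, 20, 22]


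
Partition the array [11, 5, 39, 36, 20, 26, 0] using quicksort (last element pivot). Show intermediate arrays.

Partition 1: pivot=0 at index 0 -> [0, 5, 39, 36, 20, 26, 11]
Partition 2: pivot=11 at index 2 -> [0, 5, 11, 36, 20, 26, 39]
Partition 3: pivot=39 at index 6 -> [0, 5, 11, 36, 20, 26, 39]
Partition 4: pivot=26 at index 4 -> [0, 5, 11, 20, 26, 36, 39]


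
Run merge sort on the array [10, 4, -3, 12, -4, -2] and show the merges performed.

Divide and conquer:
  Merge [4] + [-3] -> [-3, 4]
  Merge [10] + [-3, 4] -> [-3, 4, 10]
  Merge [-4] + [-2] -> [-4, -2]
  Merge [12] + [-4, -2] -> [-4, -2, 12]
  Merge [-3, 4, 10] + [-4, -2, 12] -> [-4, -3, -2, 4, 10, 12]


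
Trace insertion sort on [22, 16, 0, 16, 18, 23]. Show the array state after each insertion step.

First element 22 is already 'sorted'
Insert 16: shifted 1 elements -> [16, 22, 0, 16, 18, 23]
Insert 0: shifted 2 elements -> [0, 16, 22, 16, 18, 23]
Insert 16: shifted 1 elements -> [0, 16, 16, 22, 18, 23]
Insert 18: shifted 1 elements -> [0, 16, 16, 18, 22, 23]
Insert 23: shifted 0 elements -> [0, 16, 16, 18, 22, 23]


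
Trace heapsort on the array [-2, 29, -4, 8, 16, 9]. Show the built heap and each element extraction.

Build heap: [29, 16, 9, 8, -2, -4]
Extract 29: [16, 8, 9, -4, -2, 29]
Extract 16: [9, 8, -2, -4, 16, 29]
Extract 9: [8, -4, -2, 9, 16, 29]
Extract 8: [-2, -4, 8, 9, 16, 29]
Extract -2: [-4, -2, 8, 9, 16, 29]


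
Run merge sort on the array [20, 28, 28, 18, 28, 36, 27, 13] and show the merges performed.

Divide and conquer:
  Merge [20] + [28] -> [20, 28]
  Merge [28] + [18] -> [18, 28]
  Merge [20, 28] + [18, 28] -> [18, 20, 28, 28]
  Merge [28] + [36] -> [28, 36]
  Merge [27] + [13] -> [13, 27]
  Merge [28, 36] + [13, 27] -> [13, 27, 28, 36]
  Merge [18, 20, 28, 28] + [13, 27, 28, 36] -> [13, 18, 20, 27, 28, 28, 28, 36]


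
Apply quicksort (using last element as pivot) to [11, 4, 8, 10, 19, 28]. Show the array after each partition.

Partition 1: pivot=28 at index 5 -> [11, 4, 8, 10, 19, 28]
Partition 2: pivot=19 at index 4 -> [11, 4, 8, 10, 19, 28]
Partition 3: pivot=10 at index 2 -> [4, 8, 10, 11, 19, 28]
Partition 4: pivot=8 at index 1 -> [4, 8, 10, 11, 19, 28]


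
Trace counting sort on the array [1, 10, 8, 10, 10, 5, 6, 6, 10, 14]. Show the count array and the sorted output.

Count array: [0, 1, 0, 0, 0, 1, 2, 0, 1, 0, 4, 0, 0, 0, 1]
(count[i] = number of elements equal to i)
Cumulative count: [0, 1, 1, 1, 1, 2, 4, 4, 5, 5, 9, 9, 9, 9, 10]
Sorted: [1, 5, 6, 6, 8, 10, 10, 10, 10, 14]


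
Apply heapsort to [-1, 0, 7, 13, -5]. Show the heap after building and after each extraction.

Build heap: [13, 0, 7, -1, -5]
Extract 13: [7, 0, -5, -1, 13]
Extract 7: [0, -1, -5, 7, 13]
Extract 0: [-1, -5, 0, 7, 13]
Extract -1: [-5, -1, 0, 7, 13]


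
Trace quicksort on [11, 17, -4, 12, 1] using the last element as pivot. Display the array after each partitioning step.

Partition 1: pivot=1 at index 1 -> [-4, 1, 11, 12, 17]
Partition 2: pivot=17 at index 4 -> [-4, 1, 11, 12, 17]
Partition 3: pivot=12 at index 3 -> [-4, 1, 11, 12, 17]


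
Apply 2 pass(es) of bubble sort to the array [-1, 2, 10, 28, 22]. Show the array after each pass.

After pass 1: [-1, 2, 10, 22, 28] (1 swaps)
After pass 2: [-1, 2, 10, 22, 28] (0 swaps)
Total swaps: 1


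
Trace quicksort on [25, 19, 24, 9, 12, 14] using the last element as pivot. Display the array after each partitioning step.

Partition 1: pivot=14 at index 2 -> [9, 12, 14, 25, 19, 24]
Partition 2: pivot=12 at index 1 -> [9, 12, 14, 25, 19, 24]
Partition 3: pivot=24 at index 4 -> [9, 12, 14, 19, 24, 25]


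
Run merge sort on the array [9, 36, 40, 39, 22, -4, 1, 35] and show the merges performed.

Divide and conquer:
  Merge [9] + [36] -> [9, 36]
  Merge [40] + [39] -> [39, 40]
  Merge [9, 36] + [39, 40] -> [9, 36, 39, 40]
  Merge [22] + [-4] -> [-4, 22]
  Merge [1] + [35] -> [1, 35]
  Merge [-4, 22] + [1, 35] -> [-4, 1, 22, 35]
  Merge [9, 36, 39, 40] + [-4, 1, 22, 35] -> [-4, 1, 9, 22, 35, 36, 39, 40]


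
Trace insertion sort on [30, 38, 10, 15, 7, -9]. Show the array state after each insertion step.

First element 30 is already 'sorted'
Insert 38: shifted 0 elements -> [30, 38, 10, 15, 7, -9]
Insert 10: shifted 2 elements -> [10, 30, 38, 15, 7, -9]
Insert 15: shifted 2 elements -> [10, 15, 30, 38, 7, -9]
Insert 7: shifted 4 elements -> [7, 10, 15, 30, 38, -9]
Insert -9: shifted 5 elements -> [-9, 7, 10, 15, 30, 38]


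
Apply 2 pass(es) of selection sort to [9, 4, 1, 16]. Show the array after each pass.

Pass 1: Select minimum 1 at index 2, swap -> [1, 4, 9, 16]
Pass 2: Select minimum 4 at index 1, swap -> [1, 4, 9, 16]


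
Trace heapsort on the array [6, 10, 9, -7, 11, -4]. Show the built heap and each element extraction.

Build heap: [11, 10, 9, -7, 6, -4]
Extract 11: [10, 6, 9, -7, -4, 11]
Extract 10: [9, 6, -4, -7, 10, 11]
Extract 9: [6, -7, -4, 9, 10, 11]
Extract 6: [-4, -7, 6, 9, 10, 11]
Extract -4: [-7, -4, 6, 9, 10, 11]


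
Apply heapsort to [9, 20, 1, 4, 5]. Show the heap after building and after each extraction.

Build heap: [20, 9, 1, 4, 5]
Extract 20: [9, 5, 1, 4, 20]
Extract 9: [5, 4, 1, 9, 20]
Extract 5: [4, 1, 5, 9, 20]
Extract 4: [1, 4, 5, 9, 20]


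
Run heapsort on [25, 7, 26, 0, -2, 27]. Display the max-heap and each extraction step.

Build heap: [27, 7, 26, 0, -2, 25]
Extract 27: [26, 7, 25, 0, -2, 27]
Extract 26: [25, 7, -2, 0, 26, 27]
Extract 25: [7, 0, -2, 25, 26, 27]
Extract 7: [0, -2, 7, 25, 26, 27]
Extract 0: [-2, 0, 7, 25, 26, 27]


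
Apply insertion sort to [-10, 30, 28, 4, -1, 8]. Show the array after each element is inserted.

First element -10 is already 'sorted'
Insert 30: shifted 0 elements -> [-10, 30, 28, 4, -1, 8]
Insert 28: shifted 1 elements -> [-10, 28, 30, 4, -1, 8]
Insert 4: shifted 2 elements -> [-10, 4, 28, 30, -1, 8]
Insert -1: shifted 3 elements -> [-10, -1, 4, 28, 30, 8]
Insert 8: shifted 2 elements -> [-10, -1, 4, 8, 28, 30]


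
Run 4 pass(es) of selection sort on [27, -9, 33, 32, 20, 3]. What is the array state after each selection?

Pass 1: Select minimum -9 at index 1, swap -> [-9, 27, 33, 32, 20, 3]
Pass 2: Select minimum 3 at index 5, swap -> [-9, 3, 33, 32, 20, 27]
Pass 3: Select minimum 20 at index 4, swap -> [-9, 3, 20, 32, 33, 27]
Pass 4: Select minimum 27 at index 5, swap -> [-9, 3, 20, 27, 33, 32]


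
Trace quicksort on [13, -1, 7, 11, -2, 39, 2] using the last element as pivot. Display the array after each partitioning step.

Partition 1: pivot=2 at index 2 -> [-1, -2, 2, 11, 13, 39, 7]
Partition 2: pivot=-2 at index 0 -> [-2, -1, 2, 11, 13, 39, 7]
Partition 3: pivot=7 at index 3 -> [-2, -1, 2, 7, 13, 39, 11]
Partition 4: pivot=11 at index 4 -> [-2, -1, 2, 7, 11, 39, 13]
Partition 5: pivot=13 at index 5 -> [-2, -1, 2, 7, 11, 13, 39]


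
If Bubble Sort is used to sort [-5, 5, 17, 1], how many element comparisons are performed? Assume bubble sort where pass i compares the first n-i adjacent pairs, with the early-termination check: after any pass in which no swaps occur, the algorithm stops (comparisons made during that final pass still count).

Pass 1: compare adjacent pairs (0,1)..(2,3) = 3 comparison(s), 1 swap(s) -> [-5, 5, 1, 17]
Pass 2: compare adjacent pairs (0,1)..(1,2) = 2 comparison(s), 1 swap(s) -> [-5, 1, 5, 17]
Pass 3: compare adjacent pairs (0,1)..(0,1) = 1 comparison(s), 0 swap(s) -> [-5, 1, 5, 17]
No swaps in this pass, so bubble sort stops here.
Total comparisons: 3 + 2 + 1 = 6


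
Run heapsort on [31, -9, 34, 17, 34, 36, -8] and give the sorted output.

Build heap: [36, 34, 34, 17, -9, 31, -8]
Extract 36: [34, 17, 34, -8, -9, 31, 36]
Extract 34: [34, 17, 31, -8, -9, 34, 36]
Extract 34: [31, 17, -9, -8, 34, 34, 36]
Extract 31: [17, -8, -9, 31, 34, 34, 36]
Extract 17: [-8, -9, 17, 31, 34, 34, 36]
Extract -8: [-9, -8, 17, 31, 34, 34, 36]


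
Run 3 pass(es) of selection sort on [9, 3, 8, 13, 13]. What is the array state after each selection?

Pass 1: Select minimum 3 at index 1, swap -> [3, 9, 8, 13, 13]
Pass 2: Select minimum 8 at index 2, swap -> [3, 8, 9, 13, 13]
Pass 3: Select minimum 9 at index 2, swap -> [3, 8, 9, 13, 13]


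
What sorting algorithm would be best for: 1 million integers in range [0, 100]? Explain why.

Best choice: Counting sort
Reason: O(n + k) where k=100 is small; linear time beats O(n log n)


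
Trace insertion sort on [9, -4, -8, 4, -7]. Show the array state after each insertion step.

First element 9 is already 'sorted'
Insert -4: shifted 1 elements -> [-4, 9, -8, 4, -7]
Insert -8: shifted 2 elements -> [-8, -4, 9, 4, -7]
Insert 4: shifted 1 elements -> [-8, -4, 4, 9, -7]
Insert -7: shifted 3 elements -> [-8, -7, -4, 4, 9]


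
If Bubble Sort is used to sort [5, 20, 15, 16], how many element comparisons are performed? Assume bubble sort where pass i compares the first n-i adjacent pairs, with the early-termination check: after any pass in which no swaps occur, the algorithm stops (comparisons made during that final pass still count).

Pass 1: compare adjacent pairs (0,1)..(2,3) = 3 comparison(s), 2 swap(s) -> [5, 15, 16, 20]
Pass 2: compare adjacent pairs (0,1)..(1,2) = 2 comparison(s), 0 swap(s) -> [5, 15, 16, 20]
No swaps in this pass, so bubble sort stops here.
Total comparisons: 3 + 2 = 5


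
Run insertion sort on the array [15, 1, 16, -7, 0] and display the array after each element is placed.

First element 15 is already 'sorted'
Insert 1: shifted 1 elements -> [1, 15, 16, -7, 0]
Insert 16: shifted 0 elements -> [1, 15, 16, -7, 0]
Insert -7: shifted 3 elements -> [-7, 1, 15, 16, 0]
Insert 0: shifted 3 elements -> [-7, 0, 1, 15, 16]


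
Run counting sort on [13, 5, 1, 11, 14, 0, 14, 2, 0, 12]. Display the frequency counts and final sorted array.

Count array: [2, 1, 1, 0, 0, 1, 0, 0, 0, 0, 0, 1, 1, 1, 2]
(count[i] = number of elements equal to i)
Cumulative count: [2, 3, 4, 4, 4, 5, 5, 5, 5, 5, 5, 6, 7, 8, 10]
Sorted: [0, 0, 1, 2, 5, 11, 12, 13, 14, 14]


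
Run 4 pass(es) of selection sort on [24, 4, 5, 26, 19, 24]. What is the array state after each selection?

Pass 1: Select minimum 4 at index 1, swap -> [4, 24, 5, 26, 19, 24]
Pass 2: Select minimum 5 at index 2, swap -> [4, 5, 24, 26, 19, 24]
Pass 3: Select minimum 19 at index 4, swap -> [4, 5, 19, 26, 24, 24]
Pass 4: Select minimum 24 at index 4, swap -> [4, 5, 19, 24, 26, 24]


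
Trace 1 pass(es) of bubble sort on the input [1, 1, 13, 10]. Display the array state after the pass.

After pass 1: [1, 1, 10, 13] (1 swaps)
Total swaps: 1


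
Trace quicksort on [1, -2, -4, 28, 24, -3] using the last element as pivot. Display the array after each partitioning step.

Partition 1: pivot=-3 at index 1 -> [-4, -3, 1, 28, 24, -2]
Partition 2: pivot=-2 at index 2 -> [-4, -3, -2, 28, 24, 1]
Partition 3: pivot=1 at index 3 -> [-4, -3, -2, 1, 24, 28]
Partition 4: pivot=28 at index 5 -> [-4, -3, -2, 1, 24, 28]


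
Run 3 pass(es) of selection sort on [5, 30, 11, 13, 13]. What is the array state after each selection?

Pass 1: Select minimum 5 at index 0, swap -> [5, 30, 11, 13, 13]
Pass 2: Select minimum 11 at index 2, swap -> [5, 11, 30, 13, 13]
Pass 3: Select minimum 13 at index 3, swap -> [5, 11, 13, 30, 13]


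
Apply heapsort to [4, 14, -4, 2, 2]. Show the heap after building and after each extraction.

Build heap: [14, 4, -4, 2, 2]
Extract 14: [4, 2, -4, 2, 14]
Extract 4: [2, 2, -4, 4, 14]
Extract 2: [2, -4, 2, 4, 14]
Extract 2: [-4, 2, 2, 4, 14]


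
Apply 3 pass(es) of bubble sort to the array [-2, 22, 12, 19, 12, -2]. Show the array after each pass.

After pass 1: [-2, 12, 19, 12, -2, 22] (4 swaps)
After pass 2: [-2, 12, 12, -2, 19, 22] (2 swaps)
After pass 3: [-2, 12, -2, 12, 19, 22] (1 swaps)
Total swaps: 7


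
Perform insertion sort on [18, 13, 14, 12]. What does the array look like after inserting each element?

First element 18 is already 'sorted'
Insert 13: shifted 1 elements -> [13, 18, 14, 12]
Insert 14: shifted 1 elements -> [13, 14, 18, 12]
Insert 12: shifted 3 elements -> [12, 13, 14, 18]


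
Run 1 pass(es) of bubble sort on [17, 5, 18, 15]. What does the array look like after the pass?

After pass 1: [5, 17, 15, 18] (2 swaps)
Total swaps: 2


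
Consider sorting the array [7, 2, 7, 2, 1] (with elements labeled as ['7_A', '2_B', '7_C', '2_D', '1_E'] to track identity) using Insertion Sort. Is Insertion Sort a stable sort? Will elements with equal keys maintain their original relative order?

Trace Insertion Sort on the labeled array (the key is the number; the letter only tracks identity):
  Insert 2_B at index 0: [2_B, 7_A, 7_C, 2_D, 1_E]
  Insert 7_C at index 2: [2_B, 7_A, 7_C, 2_D, 1_E]
  Insert 2_D at index 1: [2_B, 2_D, 7_A, 7_C, 1_E]
  Insert 1_E at index 0: [1_E, 2_B, 2_D, 7_A, 7_C]
Final order: [1_E, 2_B, 2_D, 7_A, 7_C]
Equal keys:
  value 2: originally 2_B, 2_D; after sorting 2_B, 2_D -> order preserved
  value 7: originally 7_A, 7_C; after sorting 7_A, 7_C -> order preserved
All equal keys kept their original relative order. Insertion Sort is stable: elements are shifted only while they are strictly greater than the key, so a key is inserted after any equal elements already placed.
Answer: Stable


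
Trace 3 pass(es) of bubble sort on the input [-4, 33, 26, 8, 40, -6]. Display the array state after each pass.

After pass 1: [-4, 26, 8, 33, -6, 40] (3 swaps)
After pass 2: [-4, 8, 26, -6, 33, 40] (2 swaps)
After pass 3: [-4, 8, -6, 26, 33, 40] (1 swaps)
Total swaps: 6


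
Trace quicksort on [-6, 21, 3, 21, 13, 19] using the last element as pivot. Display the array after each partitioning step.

Partition 1: pivot=19 at index 3 -> [-6, 3, 13, 19, 21, 21]
Partition 2: pivot=13 at index 2 -> [-6, 3, 13, 19, 21, 21]
Partition 3: pivot=3 at index 1 -> [-6, 3, 13, 19, 21, 21]
Partition 4: pivot=21 at index 5 -> [-6, 3, 13, 19, 21, 21]


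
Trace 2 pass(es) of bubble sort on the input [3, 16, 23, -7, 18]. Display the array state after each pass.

After pass 1: [3, 16, -7, 18, 23] (2 swaps)
After pass 2: [3, -7, 16, 18, 23] (1 swaps)
Total swaps: 3


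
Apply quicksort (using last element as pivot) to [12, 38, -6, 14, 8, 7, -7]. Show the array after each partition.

Partition 1: pivot=-7 at index 0 -> [-7, 38, -6, 14, 8, 7, 12]
Partition 2: pivot=12 at index 4 -> [-7, -6, 8, 7, 12, 14, 38]
Partition 3: pivot=7 at index 2 -> [-7, -6, 7, 8, 12, 14, 38]
Partition 4: pivot=38 at index 6 -> [-7, -6, 7, 8, 12, 14, 38]


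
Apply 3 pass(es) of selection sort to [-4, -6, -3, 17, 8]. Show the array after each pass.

Pass 1: Select minimum -6 at index 1, swap -> [-6, -4, -3, 17, 8]
Pass 2: Select minimum -4 at index 1, swap -> [-6, -4, -3, 17, 8]
Pass 3: Select minimum -3 at index 2, swap -> [-6, -4, -3, 17, 8]


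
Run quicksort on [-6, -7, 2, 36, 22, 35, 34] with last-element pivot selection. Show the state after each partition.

Partition 1: pivot=34 at index 4 -> [-6, -7, 2, 22, 34, 35, 36]
Partition 2: pivot=22 at index 3 -> [-6, -7, 2, 22, 34, 35, 36]
Partition 3: pivot=2 at index 2 -> [-6, -7, 2, 22, 34, 35, 36]
Partition 4: pivot=-7 at index 0 -> [-7, -6, 2, 22, 34, 35, 36]
Partition 5: pivot=36 at index 6 -> [-7, -6, 2, 22, 34, 35, 36]


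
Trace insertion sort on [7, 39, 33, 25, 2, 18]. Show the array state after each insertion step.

First element 7 is already 'sorted'
Insert 39: shifted 0 elements -> [7, 39, 33, 25, 2, 18]
Insert 33: shifted 1 elements -> [7, 33, 39, 25, 2, 18]
Insert 25: shifted 2 elements -> [7, 25, 33, 39, 2, 18]
Insert 2: shifted 4 elements -> [2, 7, 25, 33, 39, 18]
Insert 18: shifted 3 elements -> [2, 7, 18, 25, 33, 39]


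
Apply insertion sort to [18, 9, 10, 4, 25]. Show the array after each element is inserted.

First element 18 is already 'sorted'
Insert 9: shifted 1 elements -> [9, 18, 10, 4, 25]
Insert 10: shifted 1 elements -> [9, 10, 18, 4, 25]
Insert 4: shifted 3 elements -> [4, 9, 10, 18, 25]
Insert 25: shifted 0 elements -> [4, 9, 10, 18, 25]


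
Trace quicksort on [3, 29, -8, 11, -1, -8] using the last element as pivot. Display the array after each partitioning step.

Partition 1: pivot=-8 at index 1 -> [-8, -8, 3, 11, -1, 29]
Partition 2: pivot=29 at index 5 -> [-8, -8, 3, 11, -1, 29]
Partition 3: pivot=-1 at index 2 -> [-8, -8, -1, 11, 3, 29]
Partition 4: pivot=3 at index 3 -> [-8, -8, -1, 3, 11, 29]


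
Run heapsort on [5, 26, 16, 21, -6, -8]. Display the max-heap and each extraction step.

Build heap: [26, 21, 16, 5, -6, -8]
Extract 26: [21, 5, 16, -8, -6, 26]
Extract 21: [16, 5, -6, -8, 21, 26]
Extract 16: [5, -8, -6, 16, 21, 26]
Extract 5: [-6, -8, 5, 16, 21, 26]
Extract -6: [-8, -6, 5, 16, 21, 26]


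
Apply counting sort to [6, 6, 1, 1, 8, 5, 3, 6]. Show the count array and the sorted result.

Count array: [0, 2, 0, 1, 0, 1, 3, 0, 1]
(count[i] = number of elements equal to i)
Cumulative count: [0, 2, 2, 3, 3, 4, 7, 7, 8]
Sorted: [1, 1, 3, 5, 6, 6, 6, 8]


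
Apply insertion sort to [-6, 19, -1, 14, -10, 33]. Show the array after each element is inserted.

First element -6 is already 'sorted'
Insert 19: shifted 0 elements -> [-6, 19, -1, 14, -10, 33]
Insert -1: shifted 1 elements -> [-6, -1, 19, 14, -10, 33]
Insert 14: shifted 1 elements -> [-6, -1, 14, 19, -10, 33]
Insert -10: shifted 4 elements -> [-10, -6, -1, 14, 19, 33]
Insert 33: shifted 0 elements -> [-10, -6, -1, 14, 19, 33]


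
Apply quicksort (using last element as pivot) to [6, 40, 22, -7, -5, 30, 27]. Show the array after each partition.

Partition 1: pivot=27 at index 4 -> [6, 22, -7, -5, 27, 30, 40]
Partition 2: pivot=-5 at index 1 -> [-7, -5, 6, 22, 27, 30, 40]
Partition 3: pivot=22 at index 3 -> [-7, -5, 6, 22, 27, 30, 40]
Partition 4: pivot=40 at index 6 -> [-7, -5, 6, 22, 27, 30, 40]


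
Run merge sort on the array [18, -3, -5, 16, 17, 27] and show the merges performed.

Divide and conquer:
  Merge [-3] + [-5] -> [-5, -3]
  Merge [18] + [-5, -3] -> [-5, -3, 18]
  Merge [17] + [27] -> [17, 27]
  Merge [16] + [17, 27] -> [16, 17, 27]
  Merge [-5, -3, 18] + [16, 17, 27] -> [-5, -3, 16, 17, 18, 27]


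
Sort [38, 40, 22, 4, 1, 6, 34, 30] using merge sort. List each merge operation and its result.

Divide and conquer:
  Merge [38] + [40] -> [38, 40]
  Merge [22] + [4] -> [4, 22]
  Merge [38, 40] + [4, 22] -> [4, 22, 38, 40]
  Merge [1] + [6] -> [1, 6]
  Merge [34] + [30] -> [30, 34]
  Merge [1, 6] + [30, 34] -> [1, 6, 30, 34]
  Merge [4, 22, 38, 40] + [1, 6, 30, 34] -> [1, 4, 6, 22, 30, 34, 38, 40]


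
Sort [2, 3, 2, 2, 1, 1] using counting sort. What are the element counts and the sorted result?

Count array: [0, 2, 3, 1]
(count[i] = number of elements equal to i)
Cumulative count: [0, 2, 5, 6]
Sorted: [1, 1, 2, 2, 2, 3]


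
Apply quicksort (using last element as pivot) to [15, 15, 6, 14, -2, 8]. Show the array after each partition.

Partition 1: pivot=8 at index 2 -> [6, -2, 8, 14, 15, 15]
Partition 2: pivot=-2 at index 0 -> [-2, 6, 8, 14, 15, 15]
Partition 3: pivot=15 at index 5 -> [-2, 6, 8, 14, 15, 15]
Partition 4: pivot=15 at index 4 -> [-2, 6, 8, 14, 15, 15]


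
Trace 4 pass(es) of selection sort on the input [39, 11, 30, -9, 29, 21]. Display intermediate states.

Pass 1: Select minimum -9 at index 3, swap -> [-9, 11, 30, 39, 29, 21]
Pass 2: Select minimum 11 at index 1, swap -> [-9, 11, 30, 39, 29, 21]
Pass 3: Select minimum 21 at index 5, swap -> [-9, 11, 21, 39, 29, 30]
Pass 4: Select minimum 29 at index 4, swap -> [-9, 11, 21, 29, 39, 30]


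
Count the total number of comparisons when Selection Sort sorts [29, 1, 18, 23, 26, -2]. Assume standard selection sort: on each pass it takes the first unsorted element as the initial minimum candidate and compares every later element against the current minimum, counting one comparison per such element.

Pass 1: scan indices 1..5 for the minimum = 5 comparison(s); min is -2, place at index 0 -> [-2, 1, 18, 23, 26, 29]
Pass 2: scan indices 2..5 for the minimum = 4 comparison(s); min is 1, place at index 1 -> [-2, 1, 18, 23, 26, 29]
Pass 3: scan indices 3..5 for the minimum = 3 comparison(s); min is 18, place at index 2 -> [-2, 1, 18, 23, 26, 29]
Pass 4: scan indices 4..5 for the minimum = 2 comparison(s); min is 23, place at index 3 -> [-2, 1, 18, 23, 26, 29]
Pass 5: scan indices 5..5 for the minimum = 1 comparison(s); min is 26, place at index 4 -> [-2, 1, 18, 23, 26, 29]
Selection sort always scans the whole unsorted suffix, so the count is (n-1) + (n-2) + ... + 1 = n(n-1)/2 = 6*5/2 = 15 regardless of the input order.
Total comparisons: 5 + 4 + 3 + 2 + 1 = 15


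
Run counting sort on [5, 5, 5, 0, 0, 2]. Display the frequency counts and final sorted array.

Count array: [2, 0, 1, 0, 0, 3]
(count[i] = number of elements equal to i)
Cumulative count: [2, 2, 3, 3, 3, 6]
Sorted: [0, 0, 2, 5, 5, 5]


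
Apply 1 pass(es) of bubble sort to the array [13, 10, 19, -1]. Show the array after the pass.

After pass 1: [10, 13, -1, 19] (2 swaps)
Total swaps: 2


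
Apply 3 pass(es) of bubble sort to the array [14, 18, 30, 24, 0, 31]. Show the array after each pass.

After pass 1: [14, 18, 24, 0, 30, 31] (2 swaps)
After pass 2: [14, 18, 0, 24, 30, 31] (1 swaps)
After pass 3: [14, 0, 18, 24, 30, 31] (1 swaps)
Total swaps: 4


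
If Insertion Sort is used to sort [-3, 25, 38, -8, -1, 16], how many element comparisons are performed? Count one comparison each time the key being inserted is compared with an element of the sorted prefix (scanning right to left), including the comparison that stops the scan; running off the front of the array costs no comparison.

Insert 25: -3 <= 25 (stop) = 1 comparison(s) -> [-3, 25, 38, -8, -1, 16]
Insert 38: 25 <= 38 (stop) = 1 comparison(s) -> [-3, 25, 38, -8, -1, 16]
Insert -8: 38 > -8 (shift), 25 > -8 (shift), -3 > -8 (shift), reached front = 3 comparison(s) -> [-8, -3, 25, 38, -1, 16]
Insert -1: 38 > -1 (shift), 25 > -1 (shift), -3 <= -1 (stop) = 3 comparison(s) -> [-8, -3, -1, 25, 38, 16]
Insert 16: 38 > 16 (shift), 25 > 16 (shift), -1 <= 16 (stop) = 3 comparison(s) -> [-8, -3, -1, 16, 25, 38]
Total comparisons: 1 + 1 + 3 + 3 + 3 = 11


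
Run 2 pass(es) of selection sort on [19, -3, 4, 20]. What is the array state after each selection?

Pass 1: Select minimum -3 at index 1, swap -> [-3, 19, 4, 20]
Pass 2: Select minimum 4 at index 2, swap -> [-3, 4, 19, 20]


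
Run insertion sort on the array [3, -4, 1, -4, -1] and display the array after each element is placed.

First element 3 is already 'sorted'
Insert -4: shifted 1 elements -> [-4, 3, 1, -4, -1]
Insert 1: shifted 1 elements -> [-4, 1, 3, -4, -1]
Insert -4: shifted 2 elements -> [-4, -4, 1, 3, -1]
Insert -1: shifted 2 elements -> [-4, -4, -1, 1, 3]


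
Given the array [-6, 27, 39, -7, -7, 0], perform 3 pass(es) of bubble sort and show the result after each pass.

After pass 1: [-6, 27, -7, -7, 0, 39] (3 swaps)
After pass 2: [-6, -7, -7, 0, 27, 39] (3 swaps)
After pass 3: [-7, -7, -6, 0, 27, 39] (2 swaps)
Total swaps: 8
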